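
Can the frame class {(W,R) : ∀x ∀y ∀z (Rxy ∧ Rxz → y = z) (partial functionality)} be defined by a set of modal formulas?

Yes — defined by ◇r → □r

The condition is partial functionality. A defining modal formula is ◇r → □r.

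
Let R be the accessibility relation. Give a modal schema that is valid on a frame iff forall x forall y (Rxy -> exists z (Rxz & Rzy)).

This is density; the standard corresponding axiom is C4: □□p → □p.
Suppose □□p→□p is valid. Take Rxy and set V(p)={w : xR²w}. Then □□p at x, so □p at x, so p at y, i.e. ∃z(Rxz∧Rzy).

□□p → □p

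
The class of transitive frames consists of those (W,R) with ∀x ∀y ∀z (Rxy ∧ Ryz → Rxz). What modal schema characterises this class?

This is transitivity; the standard corresponding axiom is 4: □ψ → □□ψ.
Suppose □ψ→□□ψ is valid. Take Rxy, Ryz and set V(ψ)={w : Rxw}. Then □ψ at x, so □□ψ at x, so □ψ at y, so ψ at z, i.e. Rxz.

□ψ → □□ψ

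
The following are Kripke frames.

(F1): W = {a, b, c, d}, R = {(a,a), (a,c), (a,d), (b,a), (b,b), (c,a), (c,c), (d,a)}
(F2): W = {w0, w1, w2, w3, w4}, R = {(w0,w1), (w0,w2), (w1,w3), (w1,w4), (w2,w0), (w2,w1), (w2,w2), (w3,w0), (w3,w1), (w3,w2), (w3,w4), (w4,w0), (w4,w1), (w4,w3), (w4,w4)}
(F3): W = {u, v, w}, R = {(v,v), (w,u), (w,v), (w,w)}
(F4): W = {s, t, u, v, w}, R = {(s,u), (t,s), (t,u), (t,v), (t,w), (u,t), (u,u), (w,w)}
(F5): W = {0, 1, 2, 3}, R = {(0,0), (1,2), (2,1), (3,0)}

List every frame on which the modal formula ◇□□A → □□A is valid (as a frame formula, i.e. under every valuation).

(F2)

The schema corresponds to a generalized confluence (Geach) condition: ∀x ∀y ∀z ((xRy ∧ xR²z) → ∃w (yR²w ∧ z = w)).
(F1): fails — bRa, bR²b but no w with aR²w and b=w.
(F2): satisfies the condition.
(F3): fails — wRu, wR²u but no t with uR²t and u=t.
(F4): fails — tRs, tR²w but no w* with sR²w* and w=w*.
(F5): fails — 1R2, 1R²1 but no w with 2R²w and 1=w.
Valid on: (F2).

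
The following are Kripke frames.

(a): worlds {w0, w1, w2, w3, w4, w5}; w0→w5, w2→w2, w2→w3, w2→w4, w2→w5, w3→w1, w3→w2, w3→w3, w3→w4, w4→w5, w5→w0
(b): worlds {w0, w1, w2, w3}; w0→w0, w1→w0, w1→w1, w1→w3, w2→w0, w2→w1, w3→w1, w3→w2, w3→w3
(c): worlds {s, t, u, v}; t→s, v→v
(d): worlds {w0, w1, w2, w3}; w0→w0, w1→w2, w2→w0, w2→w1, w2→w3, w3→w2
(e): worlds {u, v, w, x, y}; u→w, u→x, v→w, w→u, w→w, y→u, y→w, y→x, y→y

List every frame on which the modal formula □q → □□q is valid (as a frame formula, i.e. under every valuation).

(c)

Frame correspondent (Sahlqvist): ∀x ∀y ∀z (Rxy ∧ Ryz → Rxz) — i.e. transitivity.
(a): fails — Rw3w2 and Rw2w5 but not Rw3w5.
(b): fails — Rw3w1 and Rw1w0 but not Rw3w0.
(c): condition met.
(d): fails — Rw1w2 and Rw2w1 but not Rw1w1.
(e): fails — Rwu and Rux but not Rwx.
Valid on: (c).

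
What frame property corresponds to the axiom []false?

□⊥ is valid iff no world has any successor (otherwise □⊥ fails at any world with one).
The converse is a direct semantic check.
So the correspondent is emptiness of R.

Emptiness of R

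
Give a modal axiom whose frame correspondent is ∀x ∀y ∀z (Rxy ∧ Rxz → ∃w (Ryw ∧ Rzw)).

◇□ψ → □◇ψ

A defining formula is ◇□ψ → □◇ψ (the .2 axiom).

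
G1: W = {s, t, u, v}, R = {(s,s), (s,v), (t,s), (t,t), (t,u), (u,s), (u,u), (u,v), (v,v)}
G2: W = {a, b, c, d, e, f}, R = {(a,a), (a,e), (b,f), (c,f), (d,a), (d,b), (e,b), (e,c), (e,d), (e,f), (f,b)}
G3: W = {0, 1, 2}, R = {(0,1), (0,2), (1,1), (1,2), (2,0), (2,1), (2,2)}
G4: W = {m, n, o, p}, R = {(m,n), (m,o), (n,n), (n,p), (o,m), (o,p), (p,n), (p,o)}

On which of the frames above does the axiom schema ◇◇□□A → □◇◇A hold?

G1, G3, G4

Frame correspondent (Sahlqvist): ∀x ∀y ∀z ((xR²y ∧ xRz) → ∃w (yR²w ∧ zR²w)) — i.e. a generalized confluence (Geach) condition.
G1: condition met.
G2: fails — bR²b, bRf but no w with bR²w and fR²w.
G3: condition met.
G4: condition met.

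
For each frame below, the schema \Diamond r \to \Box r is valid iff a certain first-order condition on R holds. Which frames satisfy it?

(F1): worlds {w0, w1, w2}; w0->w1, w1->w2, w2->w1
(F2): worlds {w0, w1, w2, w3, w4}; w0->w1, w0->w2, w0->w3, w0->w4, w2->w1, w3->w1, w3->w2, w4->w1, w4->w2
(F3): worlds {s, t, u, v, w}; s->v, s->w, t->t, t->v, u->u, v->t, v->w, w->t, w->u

(F1)

The schema corresponds to partial functionality: \forall x \forall y \forall z (Rxy \wedge Rxz \to y = z).
(F1): condition met.
(F2): fails — w0 sees both w1 and w2.
(F3): fails — s sees both v and w.
Valid on: (F1).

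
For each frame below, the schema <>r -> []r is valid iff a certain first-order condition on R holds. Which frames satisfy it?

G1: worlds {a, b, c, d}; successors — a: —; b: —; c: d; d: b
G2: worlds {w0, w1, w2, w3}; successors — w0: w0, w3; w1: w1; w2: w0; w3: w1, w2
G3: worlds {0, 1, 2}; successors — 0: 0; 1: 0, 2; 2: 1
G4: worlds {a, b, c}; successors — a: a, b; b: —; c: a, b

The schema corresponds to partial functionality: forall x forall y forall z (Rxy & Rxz -> y = z).
G1: ✓.
G2: fails — w0 sees both w0 and w3.
G3: fails — 1 sees both 0 and 2.
G4: fails — a sees both a and b.

G1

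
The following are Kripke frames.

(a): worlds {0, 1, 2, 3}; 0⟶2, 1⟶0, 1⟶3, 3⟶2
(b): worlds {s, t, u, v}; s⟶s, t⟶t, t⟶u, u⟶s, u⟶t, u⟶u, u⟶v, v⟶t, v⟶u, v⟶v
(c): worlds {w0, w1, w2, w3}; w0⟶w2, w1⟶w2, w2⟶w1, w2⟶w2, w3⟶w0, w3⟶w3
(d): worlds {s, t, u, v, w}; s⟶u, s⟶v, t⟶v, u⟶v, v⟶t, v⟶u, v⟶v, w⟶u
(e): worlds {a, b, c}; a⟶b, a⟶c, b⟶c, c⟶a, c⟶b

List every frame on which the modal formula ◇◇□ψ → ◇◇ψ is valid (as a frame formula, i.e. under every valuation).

(b), (c), (d)

The schema corresponds to a generalized confluence (Geach) condition: ∀x ∀y (xR²y → ∃w (yRw ∧ xR²w)).
(a): fails — 1R²2 but no w with 2Rw and 1R²w.
(b): condition met.
(c): condition met.
(d): condition met.
(e): fails — bR²b but no w with bRw and bR²w.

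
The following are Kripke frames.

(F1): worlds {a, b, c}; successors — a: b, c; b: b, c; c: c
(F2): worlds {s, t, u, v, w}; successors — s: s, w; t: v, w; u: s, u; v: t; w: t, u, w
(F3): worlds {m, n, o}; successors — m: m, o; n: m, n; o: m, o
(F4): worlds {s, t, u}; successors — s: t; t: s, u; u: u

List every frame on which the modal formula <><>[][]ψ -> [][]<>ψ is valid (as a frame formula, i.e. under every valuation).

Frame correspondent (Sahlqvist): forall x forall y forall z ((x R^2 y & x R^2 z) -> exists w (y R^2 w & zRw)) — i.e. a generalized confluence (Geach) condition.
(F1): condition met.
(F2): fails — vR²v, vR²v but no w* with vR²w* and vRw*.
(F3): condition met.
(F4): fails — sR²s, sR²s but no w with sR²w and sRw.

(F1), (F3)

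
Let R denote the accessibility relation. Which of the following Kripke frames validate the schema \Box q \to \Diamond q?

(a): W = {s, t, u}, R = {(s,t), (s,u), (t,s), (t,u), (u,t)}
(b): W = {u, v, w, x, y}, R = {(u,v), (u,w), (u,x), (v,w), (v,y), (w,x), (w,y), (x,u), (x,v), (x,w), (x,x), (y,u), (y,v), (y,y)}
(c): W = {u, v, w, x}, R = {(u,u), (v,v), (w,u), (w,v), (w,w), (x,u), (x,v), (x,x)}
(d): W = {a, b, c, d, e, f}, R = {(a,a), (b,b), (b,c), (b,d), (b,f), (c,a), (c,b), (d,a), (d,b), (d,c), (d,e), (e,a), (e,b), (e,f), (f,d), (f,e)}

The schema corresponds to seriality: \forall x \exists y Rxy.
(a): holds.
(b): holds.
(c): holds.
(d): holds.

(a), (b), (c), (d)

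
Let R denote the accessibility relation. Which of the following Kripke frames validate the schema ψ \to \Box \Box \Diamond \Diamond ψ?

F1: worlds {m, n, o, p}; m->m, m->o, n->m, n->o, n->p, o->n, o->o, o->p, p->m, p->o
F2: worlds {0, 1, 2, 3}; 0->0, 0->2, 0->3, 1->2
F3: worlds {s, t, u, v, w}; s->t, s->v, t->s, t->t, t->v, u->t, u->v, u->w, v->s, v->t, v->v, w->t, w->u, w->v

F1

The schema corresponds to a generalized confluence (Geach) condition: \forall x \forall z (x R^2 z \to \exists w (x = w \wedge z R^2 w)).
F1: satisfies the condition.
F2: fails — 0R²2 but no w with 0=w and 2R²w.
F3: fails — uR²s but no w* with u=w* and sR²w*.
Valid on: F1.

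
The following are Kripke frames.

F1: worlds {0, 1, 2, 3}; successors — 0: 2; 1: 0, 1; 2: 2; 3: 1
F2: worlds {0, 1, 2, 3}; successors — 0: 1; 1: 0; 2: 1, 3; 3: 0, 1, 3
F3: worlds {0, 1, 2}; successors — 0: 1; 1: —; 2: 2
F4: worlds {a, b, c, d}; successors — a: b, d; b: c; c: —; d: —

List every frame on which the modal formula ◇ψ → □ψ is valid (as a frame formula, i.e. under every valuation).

The schema corresponds to partial functionality: ∀x ∀y ∀z (Rxy ∧ Rxz → y = z).
F1: fails — 1 sees both 0 and 1.
F2: fails — 2 sees both 1 and 3.
F3: satisfies the condition.
F4: fails — a sees both b and d.

F3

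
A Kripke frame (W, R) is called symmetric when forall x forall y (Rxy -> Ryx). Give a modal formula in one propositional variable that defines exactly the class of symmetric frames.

This is symmetry; the standard corresponding axiom is B: p → □◇p.

p → □◇p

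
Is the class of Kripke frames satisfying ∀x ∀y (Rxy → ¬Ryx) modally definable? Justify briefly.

If a class were modally definable it would be closed under surjective bounded morphisms (Goldblatt–Thomason).
The 5-cycle (worlds w0,w1,w2,w3,w4 with w0→w1→w2→w3→w4→w0) is asymmetric. Mapping every world to a single reflexive point • is a surjective bounded morphism, and the reflexive point is not asymmetric (R•• but asymmetry requires ¬R••).
So the class is not modally definable.

No — not modally definable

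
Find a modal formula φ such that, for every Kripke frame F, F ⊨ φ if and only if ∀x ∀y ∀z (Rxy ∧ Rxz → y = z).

◇ψ → □ψ

This is partial functionality; the standard corresponding axiom is CD: ◇ψ → □ψ.
Suppose ◇ψ→□ψ is valid. Take Rxy, Rxz and set V(ψ)={y}. Then ◇ψ at x, so □ψ at x, so ψ at z, i.e. z=y.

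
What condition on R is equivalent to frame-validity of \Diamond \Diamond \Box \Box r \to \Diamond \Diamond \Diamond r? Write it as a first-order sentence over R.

This is a Sahlqvist (Geach-type) schema ◇^2□^2r → □^0◇^3r.
Minimal-valuation argument: fix x; take any y with xR^2y and any z with xR^0z. Set V(r) to the set of worlds R-reachable from y in exactly 2 steps. Then □^2r holds at y, so the antecedent holds at x; validity forces ◇^3r at z, giving a w with zR^3w and yR^2w.
First-order correspondent: \forall x \forall y (x R^2 y \to \exists w (y R^2 w \wedge x R^3 w)).

\forall x \forall y (x R^2 y \to \exists w (y R^2 w \wedge x R^3 w))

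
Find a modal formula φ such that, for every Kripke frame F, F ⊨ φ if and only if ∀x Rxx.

This is reflexivity; the standard corresponding axiom is T: □q → q.
Suppose □q→q is valid. At any x set V(q)={w : Rxw}. Then □q holds at x, so q holds at x, i.e. Rxx.

□q → q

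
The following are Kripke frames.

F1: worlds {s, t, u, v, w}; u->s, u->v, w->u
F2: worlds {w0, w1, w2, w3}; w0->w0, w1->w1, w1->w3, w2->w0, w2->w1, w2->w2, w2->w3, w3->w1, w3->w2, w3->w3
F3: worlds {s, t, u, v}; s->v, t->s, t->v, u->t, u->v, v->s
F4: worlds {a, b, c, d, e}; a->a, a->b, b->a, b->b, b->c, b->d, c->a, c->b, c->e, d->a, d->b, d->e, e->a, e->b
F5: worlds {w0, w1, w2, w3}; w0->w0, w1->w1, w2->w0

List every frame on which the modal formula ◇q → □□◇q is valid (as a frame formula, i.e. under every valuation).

F5

The schema corresponds to a generalized confluence (Geach) condition: ∀x ∀y ∀z ((xRy ∧ xR²z) → ∃w (y = w ∧ zRw)).
F1: fails — wRu, wR²s but no w* with u=w* and sRw*.
F2: fails — w2Rw0, w2R²w1 but no w with w0=w and w1Rw.
F3: fails — tRs, tR²s but no w with s=w and sRw.
F4: fails — bRc, bR²a but no w with c=w and aRw.
F5: satisfies the condition.
Valid on: F5.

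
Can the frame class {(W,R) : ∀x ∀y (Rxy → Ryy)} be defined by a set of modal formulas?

Yes — defined by □(□q → q)

Yes: it is shift-reflexivity, defined by the T□ schema □(□q → q).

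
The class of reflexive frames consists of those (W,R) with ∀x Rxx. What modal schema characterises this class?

□r → r

This is reflexivity; the standard corresponding axiom is T: □r → r.
Suppose □r→r is valid. At any x set V(r)={w : Rxw}. Then □r holds at x, so r holds at x, i.e. Rxx.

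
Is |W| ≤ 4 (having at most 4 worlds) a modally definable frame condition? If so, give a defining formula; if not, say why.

Any modally definable frame class is closed under disjoint unions.
Any modal formula valid on each of 5 disjoint one-world frames is valid on their disjoint union (validity is preserved under disjoint unions). Each one-world frame has |W|=1≤4, but the union has |W|=5.
So the class is not modally definable.

Not definable by any modal formula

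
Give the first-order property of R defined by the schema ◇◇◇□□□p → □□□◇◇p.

∀x ∀y ∀z ((xR³y ∧ xR³z) → ∃w (yR³w ∧ zR²w))

This is a Sahlqvist (Geach-type) schema ◇^3□^3p → □^3◇^2p.
Minimal-valuation argument: fix x; take any y with xR^3y and any z with xR^3z. Set V(p) to the set of worlds R-reachable from y in exactly 3 steps. Then □^3p holds at y, so the antecedent holds at x; validity forces ◇^2p at z, giving a w with zR^2w and yR^3w.
First-order correspondent: ∀x ∀y ∀z ((xR³y ∧ xR³z) → ∃w (yR³w ∧ zR²w)).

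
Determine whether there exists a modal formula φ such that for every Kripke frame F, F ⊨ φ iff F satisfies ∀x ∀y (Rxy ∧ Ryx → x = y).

Modal frame validity is preserved under surjective bounded morphisms.
The 4-cycle (worlds 0,1,2,3 with 0→1→2→3→0) is antisymmetric. Sending even-indexed worlds to • and odd-indexed worlds to ∘ is a surjective bounded morphism onto the two-world frame with •↔∘, which is not antisymmetric.
Hence antisymmetry is not modally definable.

No — not modally definable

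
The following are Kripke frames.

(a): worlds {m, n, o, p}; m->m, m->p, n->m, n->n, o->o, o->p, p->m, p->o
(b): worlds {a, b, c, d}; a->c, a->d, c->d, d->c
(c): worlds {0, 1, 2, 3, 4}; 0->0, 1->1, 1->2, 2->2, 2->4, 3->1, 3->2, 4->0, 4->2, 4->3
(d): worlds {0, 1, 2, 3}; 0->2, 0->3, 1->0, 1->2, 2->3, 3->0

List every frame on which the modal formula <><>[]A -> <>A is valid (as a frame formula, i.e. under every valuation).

This is the axiom for a generalized confluence (Geach) condition; its first-order frame correspondent is forall x forall y (x R^2 y -> exists w (yRw & xRw)).
(a): ✓.
(b): ✓.
(c): fails — 2R²0 but no w with 0Rw and 2Rw.
(d): fails — 0R²3 but no w with 3Rw and 0Rw.
Valid on: (a), (b).

(a), (b)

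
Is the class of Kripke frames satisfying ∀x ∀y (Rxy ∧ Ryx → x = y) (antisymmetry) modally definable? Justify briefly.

No

Any modally definable frame class is closed under surjective bounded morphisms.
The 6-cycle (worlds 0,1,2,3,4,5 with 0→1→2→3→4→5→0) is antisymmetric. Sending even-indexed worlds to a and odd-indexed worlds to b is a surjective bounded morphism onto the two-world frame with a↔b, which is not antisymmetric.
So no modal formula (or set of formulas) defines exactly the antisymmetric frames.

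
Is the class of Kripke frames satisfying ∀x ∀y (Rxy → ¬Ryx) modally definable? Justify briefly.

Modal frame validity is preserved under surjective bounded morphisms.
The 3-cycle (worlds s,t,u with s→t→u→s) is asymmetric. Mapping every world to a single reflexive point • is a surjective bounded morphism, and the reflexive point is not asymmetric (R•• but asymmetry requires ¬R••).
So no modal formula (or set of formulas) defines exactly the asymmetric frames.

Not modally definable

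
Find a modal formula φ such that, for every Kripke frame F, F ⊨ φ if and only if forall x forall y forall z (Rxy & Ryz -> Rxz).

This is transitivity; the standard corresponding axiom is 4: □p → □□p.
Suppose □p→□□p is valid. Take Rxy, Ryz and set V(p)={w : Rxw}. Then □p at x, so □□p at x, so □p at y, so p at z, i.e. Rxz.

□p → □□p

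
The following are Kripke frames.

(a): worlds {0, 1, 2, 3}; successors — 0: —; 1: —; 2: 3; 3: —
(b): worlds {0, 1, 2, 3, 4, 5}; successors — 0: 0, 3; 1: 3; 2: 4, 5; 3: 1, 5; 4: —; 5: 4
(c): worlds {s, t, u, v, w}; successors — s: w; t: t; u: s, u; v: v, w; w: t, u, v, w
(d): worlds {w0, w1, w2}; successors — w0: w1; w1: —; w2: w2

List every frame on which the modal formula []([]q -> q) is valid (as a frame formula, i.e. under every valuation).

This is the axiom for shift-reflexivity; its first-order frame correspondent is forall x forall y (Rxy -> Ryy).
(a): fails — R23 but not R33.
(b): fails — R31 but not R11.
(c): fails — Rus but not Rss.
(d): fails — Rw0w1 but not Rw1w1.

none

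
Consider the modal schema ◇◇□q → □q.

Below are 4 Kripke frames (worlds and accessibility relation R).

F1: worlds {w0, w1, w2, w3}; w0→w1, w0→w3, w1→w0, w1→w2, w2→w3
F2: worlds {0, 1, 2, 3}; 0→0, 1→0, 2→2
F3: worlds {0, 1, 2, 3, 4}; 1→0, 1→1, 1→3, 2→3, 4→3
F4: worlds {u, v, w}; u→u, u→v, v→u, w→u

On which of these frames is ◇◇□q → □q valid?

F2

Frame correspondent (Sahlqvist): ∀x ∀y ∀z ((xR²y ∧ xRz) → ∃w (yRw ∧ z = w)) — i.e. a generalized confluence (Geach) condition.
F1: fails — w0R²w2, w0Rw1 but no w with w2Rw and w1=w.
F2: condition met.
F3: fails — 1R²0, 1R0 but no w with 0Rw and 0=w.
F4: fails — uR²v, uRv but no t with vRt and v=t.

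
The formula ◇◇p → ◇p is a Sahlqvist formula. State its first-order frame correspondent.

Equivalently (dual form): □p → □□p.
Suppose □p→□□p is valid. Take Rxy, Ryz and set V(p)={w : Rxw}. Then □p at x, so □□p at x, so □p at y, so p at z, i.e. Rxz.

Transitivity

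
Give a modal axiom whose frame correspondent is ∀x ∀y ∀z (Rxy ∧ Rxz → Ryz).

◇ψ → □◇ψ

A defining formula is ◇ψ → □◇ψ (the 5 axiom).
Suppose ◇ψ→□◇ψ is valid. Take Rxy, Rxz and set V(ψ)={y}. Then ◇ψ at x, so □◇ψ at x, so ◇ψ at z, so some w with Rzw has ψ; w=y, i.e. Rzy. By symmetry of the argument, Ryz.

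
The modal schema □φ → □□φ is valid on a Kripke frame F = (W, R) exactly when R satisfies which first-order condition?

Transitivity

Suppose □φ→□□φ is valid. Take Rxy, Ryz and set V(φ)={w : Rxw}. Then □φ at x, so □□φ at x, so □φ at y, so φ at z, i.e. Rxz.
Conversely, any frame satisfying ∀x ∀y ∀z (Rxy ∧ Ryz → Rxz) validates the schema.
So the correspondent is transitivity.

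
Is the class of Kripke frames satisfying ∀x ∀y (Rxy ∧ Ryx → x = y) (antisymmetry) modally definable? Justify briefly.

Any modally definable frame class is closed under surjective bounded morphisms.
The 8-cycle (worlds 0,1,2,3,4,5,6,7 with 0→1→2→3→4→5→6→7→0) is antisymmetric. Sending even-indexed worlds to • and odd-indexed worlds to ∘ is a surjective bounded morphism onto the two-world frame with •↔∘, which is not antisymmetric.
Hence antisymmetry is not modally definable.

Not definable by any modal formula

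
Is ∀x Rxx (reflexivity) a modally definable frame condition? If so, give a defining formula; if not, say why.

The condition is reflexivity. A defining modal formula is □p → p.
Suppose □p→p is valid. At any x set V(p)={w : Rxw}. Then □p holds at x, so p holds at x, i.e. Rxx.

Definable; □p → p defines it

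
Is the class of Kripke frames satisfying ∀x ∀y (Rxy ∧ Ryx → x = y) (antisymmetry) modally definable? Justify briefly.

Not modally definable

Any modally definable frame class is closed under surjective bounded morphisms.
The 4-cycle (worlds s,t,u,v with s→t→u→v→s) is antisymmetric. Sending even-indexed worlds to a and odd-indexed worlds to b is a surjective bounded morphism onto the two-world frame with a↔b, which is not antisymmetric.
So no modal formula (or set of formulas) defines exactly the antisymmetric frames.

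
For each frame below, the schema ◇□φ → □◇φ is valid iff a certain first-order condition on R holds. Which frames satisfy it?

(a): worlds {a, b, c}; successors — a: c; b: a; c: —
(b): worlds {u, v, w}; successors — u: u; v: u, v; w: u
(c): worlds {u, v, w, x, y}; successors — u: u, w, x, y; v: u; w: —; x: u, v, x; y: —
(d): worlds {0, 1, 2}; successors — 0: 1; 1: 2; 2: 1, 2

(b), (d)

This is the axiom for convergence; its first-order frame correspondent is ∀x ∀y ∀z (Rxy ∧ Rxz → ∃w (Ryw ∧ Rzw)).
(a): fails — Rac and Rac but c and c have no common successor.
(b): holds.
(c): fails — Ruw and Ruw but w and w have no common successor.
(d): holds.
Valid on: (b), (d).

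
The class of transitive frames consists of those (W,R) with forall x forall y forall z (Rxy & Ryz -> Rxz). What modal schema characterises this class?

This is transitivity; the standard corresponding axiom is 4: □r → □□r.
Suppose □r→□□r is valid. Take Rxy, Ryz and set V(r)={w : Rxw}. Then □r at x, so □□r at x, so □r at y, so r at z, i.e. Rxz.

□r → □□r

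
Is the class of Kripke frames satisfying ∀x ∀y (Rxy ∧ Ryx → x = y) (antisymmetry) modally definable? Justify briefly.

Not definable by any modal formula

Any modally definable frame class is closed under surjective bounded morphisms.
The 8-cycle (worlds 0,1,2,3,4,5,6,7 with 0→1→2→3→4→5→6→7→0) is antisymmetric. Sending even-indexed worlds to a and odd-indexed worlds to b is a surjective bounded morphism onto the two-world frame with a↔b, which is not antisymmetric.
So no modal formula (or set of formulas) defines exactly the antisymmetric frames.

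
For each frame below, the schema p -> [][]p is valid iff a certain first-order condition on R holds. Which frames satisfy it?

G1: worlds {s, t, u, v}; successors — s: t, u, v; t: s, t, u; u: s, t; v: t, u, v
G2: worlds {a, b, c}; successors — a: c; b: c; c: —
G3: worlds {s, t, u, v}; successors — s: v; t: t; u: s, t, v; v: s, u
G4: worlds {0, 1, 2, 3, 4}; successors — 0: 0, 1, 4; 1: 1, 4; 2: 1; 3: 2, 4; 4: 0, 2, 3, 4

G2

Frame correspondent (Sahlqvist): forall x forall z (x R^2 z -> exists w (x = w & z = w)) — i.e. a generalized confluence (Geach) condition.
G1: fails — sR²t but s ≠ t.
G2: ✓.
G3: fails — sR²u but s ≠ u.
G4: fails — 0R²1 but 0 ≠ 1.
Valid on: G2.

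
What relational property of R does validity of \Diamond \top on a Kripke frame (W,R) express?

◇⊤ holds at w iff w has a successor, so frame-validity of ◇⊤ is exactly seriality. Equivalently via □q → ◇q:
Suppose □q→◇q is valid. At any x set V(q)=W. Then □q at x, so ◇q at x, so x has a successor.
Conversely, on a frame with seriality the schema holds at every world under every valuation.
So the correspondent is seriality.

seriality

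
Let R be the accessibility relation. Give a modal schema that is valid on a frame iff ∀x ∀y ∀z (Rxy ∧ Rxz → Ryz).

This is the Euclidean property; the standard corresponding axiom is 5: ◇p → □◇p.

◇p → □◇p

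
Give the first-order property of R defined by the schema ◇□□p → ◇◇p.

This is a Sahlqvist (Geach-type) schema ◇^1□^2p → □^0◇^2p.
First-order correspondent: ∀x ∀y (xRy → ∃w (yR²w ∧ xR²w)).

∀x ∀y (xRy → ∃w (yR²w ∧ xR²w))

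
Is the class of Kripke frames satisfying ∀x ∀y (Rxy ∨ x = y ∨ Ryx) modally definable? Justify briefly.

No — not modally definable

Modal frame validity is preserved under disjoint unions.
Take 4 disjoint single-world reflexive frames: each is trivially connected, but their disjoint union has 4 worlds with no edge between distinct components, so it is not connected.
Hence connectedness of R is not modally definable.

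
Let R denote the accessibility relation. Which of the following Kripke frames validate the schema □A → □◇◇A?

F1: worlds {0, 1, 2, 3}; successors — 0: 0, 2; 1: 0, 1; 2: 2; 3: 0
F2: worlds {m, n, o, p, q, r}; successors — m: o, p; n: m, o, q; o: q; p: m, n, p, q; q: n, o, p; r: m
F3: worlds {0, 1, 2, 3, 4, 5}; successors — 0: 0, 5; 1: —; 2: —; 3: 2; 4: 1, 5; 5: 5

F1, F2

Frame correspondent (Sahlqvist): ∀x ∀z (xRz → ∃w (xRw ∧ zR²w)) — i.e. a generalized confluence (Geach) condition.
F1: ✓.
F2: ✓.
F3: fails — 3R2 but no w with 3Rw and 2R²w.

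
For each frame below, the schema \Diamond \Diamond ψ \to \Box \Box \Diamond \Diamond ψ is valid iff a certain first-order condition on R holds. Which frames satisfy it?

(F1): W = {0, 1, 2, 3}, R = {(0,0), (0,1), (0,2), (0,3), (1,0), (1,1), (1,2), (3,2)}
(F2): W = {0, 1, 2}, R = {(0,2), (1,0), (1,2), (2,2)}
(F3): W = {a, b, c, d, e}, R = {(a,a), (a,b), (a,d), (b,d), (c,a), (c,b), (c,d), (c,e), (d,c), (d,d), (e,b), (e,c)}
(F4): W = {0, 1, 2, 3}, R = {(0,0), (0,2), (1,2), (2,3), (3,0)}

Frame correspondent (Sahlqvist): \forall x \forall y \forall z ((x R^2 y \wedge x R^2 z) \to \exists w (y = w \wedge z R^2 w)) — i.e. a generalized confluence (Geach) condition.
(F1): fails — 0R²0, 0R²2 but no w with 0=w and 2R²w.
(F2): ✓.
(F3): fails — aR²a, aR²b but no w with a=w and bR²w.
(F4): fails — 0R²2, 0R²2 but no w with 2=w and 2R²w.
Valid on: (F2).

(F2)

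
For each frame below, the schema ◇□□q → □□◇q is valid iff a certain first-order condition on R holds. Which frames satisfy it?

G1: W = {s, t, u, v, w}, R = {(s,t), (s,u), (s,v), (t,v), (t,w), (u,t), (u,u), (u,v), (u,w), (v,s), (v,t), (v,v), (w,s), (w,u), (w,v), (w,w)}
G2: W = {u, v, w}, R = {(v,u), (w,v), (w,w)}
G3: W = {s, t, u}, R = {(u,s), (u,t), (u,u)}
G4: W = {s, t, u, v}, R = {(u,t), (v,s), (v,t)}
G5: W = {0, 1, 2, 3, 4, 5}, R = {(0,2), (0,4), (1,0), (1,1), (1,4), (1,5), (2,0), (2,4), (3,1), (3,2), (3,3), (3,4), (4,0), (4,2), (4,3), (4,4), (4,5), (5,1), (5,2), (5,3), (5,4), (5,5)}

This is the axiom for a generalized confluence (Geach) condition; its first-order frame correspondent is ∀x ∀y ∀z ((xRy ∧ xR²z) → ∃w (yR²w ∧ zRw)).
G1: holds.
G2: fails — wRv, wR²u but no t with vR²t and uRt.
G3: fails — uRs, uR²s but no w with sR²w and sRw.
G4: holds.
G5: holds.
Valid on: G1, G4, G5.

G1, G4, G5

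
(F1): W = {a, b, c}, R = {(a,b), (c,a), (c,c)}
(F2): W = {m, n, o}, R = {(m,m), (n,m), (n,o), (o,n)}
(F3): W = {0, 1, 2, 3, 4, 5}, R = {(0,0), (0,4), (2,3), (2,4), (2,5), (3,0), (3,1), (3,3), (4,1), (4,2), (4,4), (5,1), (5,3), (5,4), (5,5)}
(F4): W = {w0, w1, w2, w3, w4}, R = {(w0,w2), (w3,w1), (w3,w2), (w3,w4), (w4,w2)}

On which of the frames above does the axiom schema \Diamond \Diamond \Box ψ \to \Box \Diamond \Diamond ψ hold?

(F2)

Frame correspondent (Sahlqvist): \forall x \forall y \forall z ((x R^2 y \wedge xRz) \to \exists w (yRw \wedge z R^2 w)) — i.e. a generalized confluence (Geach) condition.
(F1): fails — cR²a, cRa but no w with aRw and aR²w.
(F2): ✓.
(F3): fails — 0R²1, 0R0 but no w with 1Rw and 0R²w.
(F4): fails — w3R²w2, w3Rw1 but no w with w2Rw and w1R²w.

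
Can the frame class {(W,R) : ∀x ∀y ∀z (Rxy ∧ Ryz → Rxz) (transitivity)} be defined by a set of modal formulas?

The condition is transitivity. A defining modal formula is □r → □□r.
Suppose □r→□□r is valid. Take Rxy, Ryz and set V(r)={w : Rxw}. Then □r at x, so □□r at x, so □r at y, so r at z, i.e. Rxz.

Definable; □r → □□r defines it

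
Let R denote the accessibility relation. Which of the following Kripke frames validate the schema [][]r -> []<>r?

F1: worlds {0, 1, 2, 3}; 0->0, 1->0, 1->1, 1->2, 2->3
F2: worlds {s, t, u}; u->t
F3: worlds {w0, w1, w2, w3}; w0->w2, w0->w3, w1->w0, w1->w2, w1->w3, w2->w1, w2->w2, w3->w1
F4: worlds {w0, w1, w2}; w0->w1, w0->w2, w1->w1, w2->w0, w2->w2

F3, F4

This is the axiom for a generalized confluence (Geach) condition; its first-order frame correspondent is forall x forall z (xRz -> exists w (x R^2 w & zRw)).
F1: fails — 2R3 but no w with 2R²w and 3Rw.
F2: fails — uRt but no w with uR²w and tRw.
F3: holds.
F4: holds.
Valid on: F3, F4.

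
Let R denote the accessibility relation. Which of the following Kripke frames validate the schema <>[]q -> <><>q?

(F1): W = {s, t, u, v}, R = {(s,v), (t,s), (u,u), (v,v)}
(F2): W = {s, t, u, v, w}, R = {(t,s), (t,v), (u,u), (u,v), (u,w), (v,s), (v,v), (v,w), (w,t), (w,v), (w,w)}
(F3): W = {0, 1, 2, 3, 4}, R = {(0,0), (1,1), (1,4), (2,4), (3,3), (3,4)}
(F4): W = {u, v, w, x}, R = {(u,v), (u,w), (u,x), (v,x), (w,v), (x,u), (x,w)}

(F1), (F4)

This is the axiom for a generalized confluence (Geach) condition; its first-order frame correspondent is forall x forall y (xRy -> exists w (yRw & x R^2 w)).
(F1): ✓.
(F2): fails — tRs but no w* with sRw* and tR²w*.
(F3): fails — 1R4 but no w with 4Rw and 1R²w.
(F4): ✓.
Valid on: (F1), (F4).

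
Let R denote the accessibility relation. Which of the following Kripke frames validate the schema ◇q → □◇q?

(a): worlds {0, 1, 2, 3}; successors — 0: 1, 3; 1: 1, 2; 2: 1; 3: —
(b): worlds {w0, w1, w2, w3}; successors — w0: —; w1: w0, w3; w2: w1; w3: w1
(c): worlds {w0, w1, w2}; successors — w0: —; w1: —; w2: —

(c)

Frame correspondent (Sahlqvist): ∀x ∀y ∀z (Rxy ∧ Rxz → Ryz) — i.e. the Euclidean property.
(a): fails — R01 and R03 but not R13.
(b): fails — Rw1w0 and Rw1w0 but not Rw0w0.
(c): condition met.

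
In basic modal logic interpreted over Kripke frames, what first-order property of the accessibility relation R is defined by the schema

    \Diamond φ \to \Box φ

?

partial functionality

Suppose ◇φ→□φ is valid. Take Rxy, Rxz and set V(φ)={y}. Then ◇φ at x, so □φ at x, so φ at z, i.e. z=y.
The converse is a direct semantic check.
So the correspondent is partial functionality.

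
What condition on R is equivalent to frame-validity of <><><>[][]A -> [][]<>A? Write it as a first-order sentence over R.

This is a Sahlqvist (Geach-type) schema ◇^3□^2A → □^2◇^1A.
Minimal-valuation argument: fix x; take any y with xR^3y and any z with xR^2z. Set V(A) to the set of worlds R-reachable from y in exactly 2 steps. Then □^2A holds at y, so the antecedent holds at x; validity forces ◇^1A at z, giving a w with zR^1w and yR^2w.
First-order correspondent: forall x forall y forall z ((x R^3 y & x R^2 z) -> exists w (y R^2 w & zRw)).

forall x forall y forall z ((x R^3 y & x R^2 z) -> exists w (y R^2 w & zRw))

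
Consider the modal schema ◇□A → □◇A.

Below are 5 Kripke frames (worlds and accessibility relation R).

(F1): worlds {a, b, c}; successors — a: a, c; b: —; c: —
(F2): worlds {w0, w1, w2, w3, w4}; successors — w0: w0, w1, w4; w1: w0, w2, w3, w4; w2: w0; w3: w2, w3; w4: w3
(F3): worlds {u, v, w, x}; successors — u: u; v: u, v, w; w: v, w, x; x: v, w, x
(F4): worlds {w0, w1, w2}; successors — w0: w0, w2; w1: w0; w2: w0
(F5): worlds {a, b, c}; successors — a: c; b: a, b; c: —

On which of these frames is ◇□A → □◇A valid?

(F4)

Frame correspondent (Sahlqvist): ∀x ∀y ∀z (Rxy ∧ Rxz → ∃w (Ryw ∧ Rzw)) — i.e. convergence.
(F1): fails — Raa and Rac but a and c have no common successor.
(F2): fails — Rw0w4 and Rw0w0 but w4 and w0 have no common successor.
(F3): fails — Rvw and Rvu but w and u have no common successor.
(F4): satisfies the condition.
(F5): fails — Rac and Rac but c and c have no common successor.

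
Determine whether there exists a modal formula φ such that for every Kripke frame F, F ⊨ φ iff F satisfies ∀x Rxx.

The condition is reflexivity. A defining modal formula is □q → q.
Suppose □q→q is valid. At any x set V(q)={w : Rxw}. Then □q holds at x, so q holds at x, i.e. Rxx.

Definable; □q → q defines it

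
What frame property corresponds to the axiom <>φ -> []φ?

This schema is the CD axiom.
It corresponds to partial functionality: forall x forall y forall z (Rxy & Rxz -> y = z).

partial functionality: forall x forall y forall z (Rxy & Rxz -> y = z)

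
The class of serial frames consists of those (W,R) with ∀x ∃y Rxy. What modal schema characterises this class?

A defining formula is □q → ◇q (the D axiom).
Suppose □q→◇q is valid. At any x set V(q)=W. Then □q at x, so ◇q at x, so x has a successor.

□q → ◇q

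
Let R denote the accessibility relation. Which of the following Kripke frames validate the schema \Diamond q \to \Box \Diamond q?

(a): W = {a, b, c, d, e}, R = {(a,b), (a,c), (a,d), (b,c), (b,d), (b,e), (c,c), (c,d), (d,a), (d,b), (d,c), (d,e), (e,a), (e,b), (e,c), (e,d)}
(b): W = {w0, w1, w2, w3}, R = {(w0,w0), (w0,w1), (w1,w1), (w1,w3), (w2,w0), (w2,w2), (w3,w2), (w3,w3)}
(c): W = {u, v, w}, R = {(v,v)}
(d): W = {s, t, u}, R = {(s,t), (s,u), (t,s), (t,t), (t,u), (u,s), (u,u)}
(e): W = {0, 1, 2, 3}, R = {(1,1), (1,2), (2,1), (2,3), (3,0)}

This is the axiom for the Euclidean property; its first-order frame correspondent is \forall x \forall y \forall z (Rxy \wedge Rxz \to Ryz).
(a): fails — Rab and Rab but not Rbb.
(b): fails — Rw0w1 and Rw0w0 but not Rw1w0.
(c): condition met.
(d): fails — Rsu and Rst but not Rut.
(e): fails — R12 and R12 but not R22.
Valid on: (c).

(c)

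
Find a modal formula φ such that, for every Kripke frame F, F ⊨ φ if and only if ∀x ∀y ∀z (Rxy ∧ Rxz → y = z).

A defining formula is ◇r → □r (the CD axiom).

◇r → □r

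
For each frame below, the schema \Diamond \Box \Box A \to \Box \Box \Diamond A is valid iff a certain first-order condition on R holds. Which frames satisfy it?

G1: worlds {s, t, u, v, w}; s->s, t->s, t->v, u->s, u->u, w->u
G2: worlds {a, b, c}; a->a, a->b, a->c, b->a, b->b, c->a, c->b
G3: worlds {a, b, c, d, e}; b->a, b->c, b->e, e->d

Frame correspondent (Sahlqvist): \forall x \forall y \forall z ((xRy \wedge x R^2 z) \to \exists w (y R^2 w \wedge zRw)) — i.e. a generalized confluence (Geach) condition.
G1: fails — tRv, tR²s but no w* with vR²w* and sRw*.
G2: ✓.
G3: fails — bRa, bR²d but no w with aR²w and dRw.

G2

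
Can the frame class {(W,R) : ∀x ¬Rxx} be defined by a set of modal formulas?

Not definable by any modal formula

Any modally definable frame class is closed under surjective bounded morphisms.
The 2-cycle (worlds s,t with s→t→s) is irreflexive, and the map sending every world to a single reflexive point • is a surjective bounded morphism (forth: every edge maps to (•,•); back: every world has a successor). So any modal formula valid on the 2-cycle is also valid on the reflexive point, which is not irreflexive.
So no modal formula (or set of formulas) defines exactly the irreflexive frames.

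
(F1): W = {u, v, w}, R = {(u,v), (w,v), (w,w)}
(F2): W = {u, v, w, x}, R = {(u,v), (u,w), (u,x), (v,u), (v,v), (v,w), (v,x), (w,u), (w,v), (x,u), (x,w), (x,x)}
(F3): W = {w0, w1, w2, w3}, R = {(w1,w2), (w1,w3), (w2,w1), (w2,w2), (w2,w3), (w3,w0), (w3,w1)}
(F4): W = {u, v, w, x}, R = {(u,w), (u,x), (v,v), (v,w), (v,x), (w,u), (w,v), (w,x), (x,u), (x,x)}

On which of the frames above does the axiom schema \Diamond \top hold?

(F2), (F4)

This is the axiom for seriality; its first-order frame correspondent is \forall x \exists y Rxy.
(F1): fails — world v has no successor.
(F2): ✓.
(F3): fails — world w0 has no successor.
(F4): ✓.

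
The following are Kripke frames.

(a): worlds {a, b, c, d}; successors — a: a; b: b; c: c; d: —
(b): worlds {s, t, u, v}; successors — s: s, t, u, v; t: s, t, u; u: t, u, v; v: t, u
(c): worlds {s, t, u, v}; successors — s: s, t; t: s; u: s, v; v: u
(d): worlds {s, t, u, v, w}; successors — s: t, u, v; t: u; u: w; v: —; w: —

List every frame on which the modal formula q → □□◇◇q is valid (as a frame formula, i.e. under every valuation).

(a), (b)

Frame correspondent (Sahlqvist): ∀x ∀z (xR²z → ∃w (x = w ∧ zR²w)) — i.e. a generalized confluence (Geach) condition.
(a): holds.
(b): holds.
(c): fails — uR²s but no w with u=w and sR²w.
(d): fails — sR²u but no w* with s=w* and uR²w*.
Valid on: (a), (b).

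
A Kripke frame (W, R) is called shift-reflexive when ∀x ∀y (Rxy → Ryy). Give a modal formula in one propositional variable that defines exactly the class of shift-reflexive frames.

□(□s → s)

A defining formula is □(□s → s) (the T□ axiom).
Suppose □(□s→s) is valid. Take Rxy and set V(s)={w : Ryw}. Then at y, □s holds; since □(□s→s) at x, □s→s at y, so s at y, i.e. Ryy.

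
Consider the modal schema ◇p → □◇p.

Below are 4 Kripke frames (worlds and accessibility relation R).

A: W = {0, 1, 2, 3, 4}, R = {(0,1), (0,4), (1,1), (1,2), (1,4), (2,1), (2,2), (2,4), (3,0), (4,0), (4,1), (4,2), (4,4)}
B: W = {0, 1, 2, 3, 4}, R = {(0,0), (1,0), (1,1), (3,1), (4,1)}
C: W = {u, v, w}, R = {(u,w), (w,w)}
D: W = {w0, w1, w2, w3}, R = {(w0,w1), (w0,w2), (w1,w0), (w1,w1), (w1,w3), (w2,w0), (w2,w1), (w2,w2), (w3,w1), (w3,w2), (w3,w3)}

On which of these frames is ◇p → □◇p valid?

C

Frame correspondent (Sahlqvist): ∀x ∀y ∀z (Rxy ∧ Rxz → Ryz) — i.e. the Euclidean property.
A: fails — R30 and R30 but not R00.
B: fails — R10 and R11 but not R01.
C: satisfies the condition.
D: fails — Rw0w1 and Rw0w2 but not Rw1w2.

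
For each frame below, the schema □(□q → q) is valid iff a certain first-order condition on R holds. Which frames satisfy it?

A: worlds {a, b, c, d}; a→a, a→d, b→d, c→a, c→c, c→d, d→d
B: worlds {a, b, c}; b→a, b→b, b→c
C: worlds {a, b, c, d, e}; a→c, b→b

The schema corresponds to shift-reflexivity: ∀x ∀y (Rxy → Ryy).
A: satisfies the condition.
B: fails — Rba but not Raa.
C: fails — Rac but not Rcc.
Valid on: A.

A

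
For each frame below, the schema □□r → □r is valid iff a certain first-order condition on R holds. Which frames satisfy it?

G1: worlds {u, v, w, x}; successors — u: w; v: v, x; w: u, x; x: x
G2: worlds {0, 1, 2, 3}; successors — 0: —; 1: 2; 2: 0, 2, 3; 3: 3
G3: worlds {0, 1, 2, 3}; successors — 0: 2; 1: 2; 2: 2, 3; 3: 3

The schema corresponds to density: ∀x ∀y (Rxy → ∃z (Rxz ∧ Rzy)).
G1: fails — Rwu but no z with Rwz and Rzu.
G2: satisfies the condition.
G3: satisfies the condition.

G2, G3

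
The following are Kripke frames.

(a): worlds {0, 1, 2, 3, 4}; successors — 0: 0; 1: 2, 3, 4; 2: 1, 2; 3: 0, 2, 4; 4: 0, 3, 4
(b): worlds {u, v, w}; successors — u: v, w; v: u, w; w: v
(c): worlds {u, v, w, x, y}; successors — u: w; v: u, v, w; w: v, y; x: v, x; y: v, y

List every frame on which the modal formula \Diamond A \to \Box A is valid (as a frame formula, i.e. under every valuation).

Frame correspondent (Sahlqvist): \forall x \forall y \forall z (Rxy \wedge Rxz \to y = z) — i.e. partial functionality.
(a): fails — 1 sees both 2 and 3.
(b): fails — u sees both v and w.
(c): fails — v sees both u and v.
Valid on no frame.

none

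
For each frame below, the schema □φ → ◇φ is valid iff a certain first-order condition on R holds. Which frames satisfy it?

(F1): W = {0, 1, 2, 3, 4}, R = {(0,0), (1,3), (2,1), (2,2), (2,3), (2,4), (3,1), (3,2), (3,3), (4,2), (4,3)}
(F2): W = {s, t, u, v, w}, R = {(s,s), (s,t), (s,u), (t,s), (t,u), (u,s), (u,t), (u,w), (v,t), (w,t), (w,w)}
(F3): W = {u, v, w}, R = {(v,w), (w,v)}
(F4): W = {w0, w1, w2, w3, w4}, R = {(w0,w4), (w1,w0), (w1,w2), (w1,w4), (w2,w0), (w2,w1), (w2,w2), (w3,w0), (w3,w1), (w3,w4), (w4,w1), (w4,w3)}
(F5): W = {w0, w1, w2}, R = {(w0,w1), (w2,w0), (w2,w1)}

This is the axiom for seriality; its first-order frame correspondent is ∀x ∃y Rxy.
(F1): condition met.
(F2): condition met.
(F3): fails — world u has no successor.
(F4): condition met.
(F5): fails — world w1 has no successor.

(F1), (F2), (F4)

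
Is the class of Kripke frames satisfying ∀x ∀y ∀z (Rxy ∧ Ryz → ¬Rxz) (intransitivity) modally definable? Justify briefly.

No — not modally definable

Modal frame validity is preserved under surjective bounded morphisms.
The 3-cycle (worlds s,t,u with s→t→u→s) is intransitive. Mapping every world to a single reflexive point • is a surjective bounded morphism; the reflexive point is not intransitive (R••∧R•• but R••).
Hence intransitivity is not modally definable.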